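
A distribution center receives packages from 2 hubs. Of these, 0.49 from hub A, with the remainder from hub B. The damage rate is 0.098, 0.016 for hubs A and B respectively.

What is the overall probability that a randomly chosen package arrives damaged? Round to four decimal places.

P(B) = 1 − (0.49) = 0.51.
P(D) = P(D|A)·P(A) + P(D|B)·P(B)
      = 0.098·0.49 + 0.016·0.51
      = 0.04802 + 0.00816 = 0.05618

P(D) ≈ 0.0562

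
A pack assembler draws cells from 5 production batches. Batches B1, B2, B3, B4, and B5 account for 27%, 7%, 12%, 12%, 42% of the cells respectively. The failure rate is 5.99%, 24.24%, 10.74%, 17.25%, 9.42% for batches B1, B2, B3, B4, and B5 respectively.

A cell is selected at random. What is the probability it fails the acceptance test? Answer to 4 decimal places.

P(F) = P(F|B1)·P(B1) + P(F|B2)·P(B2) + P(F|B3)·P(B3) + P(F|B4)·P(B4) + P(F|B5)·P(B5)
      = 0.0599·0.27 + 0.2424·0.07 + 0.1074·0.12 + 0.1725·0.12 + 0.0942·0.42
      = 0.016173 + 0.016968 + 0.012888 + 0.0207 + 0.039564 = 0.106293

P(F) ≈ 0.1063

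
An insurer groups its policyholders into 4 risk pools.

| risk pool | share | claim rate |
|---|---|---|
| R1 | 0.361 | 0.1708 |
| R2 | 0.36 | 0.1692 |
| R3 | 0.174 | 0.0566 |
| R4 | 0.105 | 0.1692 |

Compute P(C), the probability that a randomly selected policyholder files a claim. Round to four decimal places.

0.1502

P(C) = P(C|R1)·P(R1) + P(C|R2)·P(R2) + P(C|R3)·P(R3) + P(C|R4)·P(R4)
      = 0.1708·0.361 + 0.1692·0.36 + 0.0566·0.174 + 0.1692·0.105
      = 0.0616588 + 0.060912 + 0.0098484 + 0.017766 = 0.1501852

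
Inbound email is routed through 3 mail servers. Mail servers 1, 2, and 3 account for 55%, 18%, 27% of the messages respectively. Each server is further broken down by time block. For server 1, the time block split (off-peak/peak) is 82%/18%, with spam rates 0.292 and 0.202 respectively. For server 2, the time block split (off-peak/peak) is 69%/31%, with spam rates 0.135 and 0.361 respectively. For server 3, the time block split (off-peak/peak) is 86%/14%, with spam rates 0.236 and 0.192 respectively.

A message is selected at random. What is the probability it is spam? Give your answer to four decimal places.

P(S) ≈ 0.2507

P(S|1) = 0.82·0.292 + 0.18·0.202 = 0.23944 + 0.03636 = 0.2758
P(S|2) = 0.69·0.135 + 0.31·0.361 = 0.09315 + 0.11191 = 0.20506
P(S|3) = 0.86·0.236 + 0.14·0.192 = 0.20296 + 0.02688 = 0.22984
Then overall,
P(S) = 0.55·0.2758 + 0.18·0.20506 + 0.27·0.22984
      = 0.15169 + 0.0369108 + 0.0620568 = 0.2506576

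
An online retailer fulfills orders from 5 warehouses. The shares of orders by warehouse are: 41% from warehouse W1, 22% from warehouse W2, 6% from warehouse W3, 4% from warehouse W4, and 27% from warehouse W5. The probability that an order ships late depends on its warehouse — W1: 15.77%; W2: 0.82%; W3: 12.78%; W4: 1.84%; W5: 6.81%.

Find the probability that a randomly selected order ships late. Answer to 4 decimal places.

By the law of total probability,
P(L) = P(L|W1)·P(W1) + P(L|W2)·P(W2) + P(L|W3)·P(W3) + P(L|W4)·P(W4) + P(L|W5)·P(W5)
      = 0.1577·0.41 + 0.0082·0.22 + 0.1278·0.06 + 0.0184·0.04 + 0.0681·0.27
      = 0.064657 + 0.001804 + 0.007668 + 0.000736 + 0.018387 = 0.093252

P(L) ≈ 0.0933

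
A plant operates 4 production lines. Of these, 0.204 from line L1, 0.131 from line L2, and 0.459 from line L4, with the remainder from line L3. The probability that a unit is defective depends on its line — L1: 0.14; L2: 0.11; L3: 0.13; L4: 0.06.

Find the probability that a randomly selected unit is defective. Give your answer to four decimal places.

P(D) ≈ 0.0973

P(L3) = 1 − (0.204 + 0.131 + 0.459) = 0.206.
Using total probability over the partition,
P(D) = P(D|L1)·P(L1) + P(D|L2)·P(L2) + P(D|L3)·P(L3) + P(D|L4)·P(L4)
      = 0.14·0.204 + 0.11·0.131 + 0.13·0.206 + 0.06·0.459
      = 0.02856 + 0.01441 + 0.02678 + 0.02754 = 0.09729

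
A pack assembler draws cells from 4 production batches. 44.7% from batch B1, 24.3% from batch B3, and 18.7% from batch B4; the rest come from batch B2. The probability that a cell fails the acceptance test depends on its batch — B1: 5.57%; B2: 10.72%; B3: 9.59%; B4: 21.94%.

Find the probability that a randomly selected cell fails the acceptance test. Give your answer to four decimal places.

P(F) ≈ 0.1024

P(B2) = 1 − (0.447 + 0.243 + 0.187) = 0.123.
P(F) = P(F|B1)·P(B1) + P(F|B2)·P(B2) + P(F|B3)·P(B3) + P(F|B4)·P(B4)
      = 0.0557·0.447 + 0.1072·0.123 + 0.0959·0.243 + 0.2194·0.187
      = 0.0248979 + 0.0131856 + 0.0233037 + 0.0410278 = 0.102415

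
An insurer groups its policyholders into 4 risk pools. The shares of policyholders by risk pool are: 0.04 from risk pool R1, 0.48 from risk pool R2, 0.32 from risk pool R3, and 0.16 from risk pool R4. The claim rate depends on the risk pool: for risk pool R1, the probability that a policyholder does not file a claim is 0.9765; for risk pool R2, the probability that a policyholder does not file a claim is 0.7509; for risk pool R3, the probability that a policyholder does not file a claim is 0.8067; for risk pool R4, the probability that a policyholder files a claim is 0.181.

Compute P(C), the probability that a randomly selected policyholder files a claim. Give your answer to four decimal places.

P(C|R1) = 1 − 0.9765 = 0.0235.
P(C|R2) = 1 − 0.7509 = 0.2491.
P(C|R3) = 1 − 0.8067 = 0.1933.
Using total probability over the partition,
P(C) = P(C|R1)·P(R1) + P(C|R2)·P(R2) + P(C|R3)·P(R3) + P(C|R4)·P(R4)
      = 0.0235·0.04 + 0.2491·0.48 + 0.1933·0.32 + 0.181·0.16
      = 0.00094 + 0.119568 + 0.061856 + 0.02896 = 0.211324

P(C) ≈ 0.2113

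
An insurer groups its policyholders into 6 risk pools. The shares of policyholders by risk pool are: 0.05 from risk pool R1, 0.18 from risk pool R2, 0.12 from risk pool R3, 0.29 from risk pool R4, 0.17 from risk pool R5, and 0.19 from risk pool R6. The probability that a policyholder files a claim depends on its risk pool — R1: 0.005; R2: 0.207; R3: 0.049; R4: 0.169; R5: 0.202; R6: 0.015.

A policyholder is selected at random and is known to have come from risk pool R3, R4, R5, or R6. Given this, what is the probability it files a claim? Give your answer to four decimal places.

Let S = {R3, R4, R5, R6}.
P(S) = 0.12 + 0.29 + 0.17 + 0.19 = 0.77.
P(C ∩ S) = 0.049·0.12 + 0.169·0.29 + 0.202·0.17 + 0.015·0.19 = 0.00588 + 0.04901 + 0.03434 + 0.00285 = 0.09208.
P(C | S) = 0.09208 / 0.77 = 0.119584…

0.1196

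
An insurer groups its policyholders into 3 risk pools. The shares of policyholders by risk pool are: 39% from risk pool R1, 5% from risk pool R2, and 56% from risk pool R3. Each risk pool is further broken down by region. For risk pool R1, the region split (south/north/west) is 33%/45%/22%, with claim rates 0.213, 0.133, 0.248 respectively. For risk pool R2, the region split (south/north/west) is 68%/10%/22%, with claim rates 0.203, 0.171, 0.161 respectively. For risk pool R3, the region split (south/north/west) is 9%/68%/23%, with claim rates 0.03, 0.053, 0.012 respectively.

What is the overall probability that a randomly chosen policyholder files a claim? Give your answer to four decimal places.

P(C|R1) = 0.33·0.213 + 0.45·0.133 + 0.22·0.248 = 0.07029 + 0.05985 + 0.05456 = 0.1847
P(C|R2) = 0.68·0.203 + 0.1·0.171 + 0.22·0.161 = 0.13804 + 0.0171 + 0.03542 = 0.19056
P(C|R3) = 0.09·0.03 + 0.68·0.053 + 0.23·0.012 = 0.0027 + 0.03604 + 0.00276 = 0.0415
By total probability over the outer partition,
P(C) = 0.39·0.1847 + 0.05·0.19056 + 0.56·0.0415
      = 0.072033 + 0.009528 + 0.02324 = 0.104801

P(C) ≈ 0.1048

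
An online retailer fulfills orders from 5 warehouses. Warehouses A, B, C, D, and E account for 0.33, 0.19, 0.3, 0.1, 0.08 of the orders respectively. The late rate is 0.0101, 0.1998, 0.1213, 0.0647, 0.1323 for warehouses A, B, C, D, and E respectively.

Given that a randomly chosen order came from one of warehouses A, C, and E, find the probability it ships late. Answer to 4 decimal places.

Let S = {A, C, E}.
P(S) = 0.33 + 0.3 + 0.08 = 0.71.
P(L ∩ S) = 0.0101·0.33 + 0.1213·0.3 + 0.1323·0.08 = 0.003333 + 0.03639 + 0.010584 = 0.050307.
P(L | S) = 0.050307 / 0.71 = 0.070855…

P(L|S) ≈ 0.0709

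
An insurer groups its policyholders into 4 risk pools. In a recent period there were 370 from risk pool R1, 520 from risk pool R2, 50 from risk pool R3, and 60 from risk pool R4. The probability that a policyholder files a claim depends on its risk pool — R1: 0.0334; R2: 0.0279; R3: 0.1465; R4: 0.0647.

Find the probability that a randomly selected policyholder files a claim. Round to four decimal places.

0.0381

Total: 370 + 520 + 50 + 60 = 1000.
P(R1) = 370/1000 = 0.37. P(R2) = 520/1000 = 0.52. P(R3) = 50/1000 = 0.05. P(R4) = 60/1000 = 0.06.
P(C) = P(C|R1)·P(R1) + P(C|R2)·P(R2) + P(C|R3)·P(R3) + P(C|R4)·P(R4)
      = 0.0334·0.37 + 0.0279·0.52 + 0.1465·0.05 + 0.0647·0.06
      = 0.012358 + 0.014508 + 0.007325 + 0.003882 = 0.038073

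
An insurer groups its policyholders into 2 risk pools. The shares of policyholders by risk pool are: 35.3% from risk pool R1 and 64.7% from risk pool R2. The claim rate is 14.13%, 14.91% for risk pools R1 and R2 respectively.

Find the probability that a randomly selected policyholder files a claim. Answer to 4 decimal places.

P(C) = P(C|R1)·P(R1) + P(C|R2)·P(R2)
      = 0.1413·0.353 + 0.1491·0.647
      = 0.0498789 + 0.0964677 = 0.1463466

0.1463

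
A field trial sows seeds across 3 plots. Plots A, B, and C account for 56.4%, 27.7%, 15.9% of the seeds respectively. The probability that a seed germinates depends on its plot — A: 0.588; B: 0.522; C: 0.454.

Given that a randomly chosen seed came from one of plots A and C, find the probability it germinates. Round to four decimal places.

Let S = {A, C}.
P(S) = 0.564 + 0.159 = 0.723.
P(G ∩ S) = 0.588·0.564 + 0.454·0.159 = 0.331632 + 0.072186 = 0.403818.
P(G | S) = 0.403818 / 0.723 = 0.558531…

0.5585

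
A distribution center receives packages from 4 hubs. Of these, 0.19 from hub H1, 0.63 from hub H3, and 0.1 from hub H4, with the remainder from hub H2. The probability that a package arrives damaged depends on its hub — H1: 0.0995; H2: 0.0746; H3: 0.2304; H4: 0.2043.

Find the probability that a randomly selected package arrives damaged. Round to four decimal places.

P(H2) = 1 − (0.19 + 0.63 + 0.1) = 0.08.
P(D) = P(D|H1)·P(H1) + P(D|H2)·P(H2) + P(D|H3)·P(H3) + P(D|H4)·P(H4)
      = 0.0995·0.19 + 0.0746·0.08 + 0.2304·0.63 + 0.2043·0.1
      = 0.018905 + 0.005968 + 0.145152 + 0.02043 = 0.190455

0.1905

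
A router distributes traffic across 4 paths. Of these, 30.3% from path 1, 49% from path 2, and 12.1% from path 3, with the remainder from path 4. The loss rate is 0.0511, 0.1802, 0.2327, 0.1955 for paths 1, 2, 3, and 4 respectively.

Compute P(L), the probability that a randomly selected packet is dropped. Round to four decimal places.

0.1488

P(4) = 1 − (0.303 + 0.49 + 0.121) = 0.086.
Summing over the partition,
P(L) = P(L|1)·P(1) + P(L|2)·P(2) + P(L|3)·P(3) + P(L|4)·P(4)
      = 0.0511·0.303 + 0.1802·0.49 + 0.2327·0.121 + 0.1955·0.086
      = 0.0154833 + 0.088298 + 0.0281567 + 0.016813 = 0.148751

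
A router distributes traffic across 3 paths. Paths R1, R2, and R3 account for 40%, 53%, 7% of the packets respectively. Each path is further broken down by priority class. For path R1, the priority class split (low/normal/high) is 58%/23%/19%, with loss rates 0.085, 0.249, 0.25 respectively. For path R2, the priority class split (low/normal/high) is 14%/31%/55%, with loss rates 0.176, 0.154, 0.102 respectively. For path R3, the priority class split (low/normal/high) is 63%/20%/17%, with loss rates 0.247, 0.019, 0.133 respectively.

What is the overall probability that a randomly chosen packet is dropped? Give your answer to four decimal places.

P(L) ≈ 0.1425

P(L|R1) = 0.58·0.085 + 0.23·0.249 + 0.19·0.25 = 0.0493 + 0.05727 + 0.0475 = 0.15407
P(L|R2) = 0.14·0.176 + 0.31·0.154 + 0.55·0.102 = 0.02464 + 0.04774 + 0.0561 = 0.12848
P(L|R3) = 0.63·0.247 + 0.2·0.019 + 0.17·0.133 = 0.15561 + 0.0038 + 0.02261 = 0.18202
By total probability over the outer partition,
P(L) = 0.4·0.15407 + 0.53·0.12848 + 0.07·0.18202
      = 0.061628 + 0.0680944 + 0.0127414 = 0.1424638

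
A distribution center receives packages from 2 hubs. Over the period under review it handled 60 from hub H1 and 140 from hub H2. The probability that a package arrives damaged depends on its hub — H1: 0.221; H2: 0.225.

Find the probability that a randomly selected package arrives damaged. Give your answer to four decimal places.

Total: 60 + 140 = 200.
P(H1) = 60/200 = 0.3. P(H2) = 140/200 = 0.7.
By the law of total probability,
P(D) = P(D|H1)·P(H1) + P(D|H2)·P(H2)
      = 0.221·0.3 + 0.225·0.7
      = 0.0663 + 0.1575 = 0.2238

P(D) ≈ 0.2238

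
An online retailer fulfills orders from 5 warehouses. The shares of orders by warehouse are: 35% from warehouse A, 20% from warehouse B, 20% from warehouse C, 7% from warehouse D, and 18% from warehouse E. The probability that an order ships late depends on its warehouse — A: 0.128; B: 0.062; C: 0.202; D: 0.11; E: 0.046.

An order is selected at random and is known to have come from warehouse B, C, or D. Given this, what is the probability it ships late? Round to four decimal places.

P(L|S) ≈ 0.1287

Let S = {B, C, D}.
P(S) = 0.2 + 0.2 + 0.07 = 0.47.
P(L ∩ S) = 0.062·0.2 + 0.202·0.2 + 0.11·0.07 = 0.0124 + 0.0404 + 0.0077 = 0.0605.
P(L | S) = 0.0605 / 0.47 = 0.128723…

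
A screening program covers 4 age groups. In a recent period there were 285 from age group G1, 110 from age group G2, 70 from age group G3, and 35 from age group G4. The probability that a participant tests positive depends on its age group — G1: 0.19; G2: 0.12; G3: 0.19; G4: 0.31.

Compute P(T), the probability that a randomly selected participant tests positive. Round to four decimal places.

0.1830

Total: 285 + 110 + 70 + 35 = 500.
P(G1) = 285/500 = 0.57. P(G2) = 110/500 = 0.22. P(G3) = 70/500 = 0.14. P(G4) = 35/500 = 0.07.
Using total probability over the partition,
P(T) = P(T|G1)·P(G1) + P(T|G2)·P(G2) + P(T|G3)·P(G3) + P(T|G4)·P(G4)
      = 0.19·0.57 + 0.12·0.22 + 0.19·0.14 + 0.31·0.07
      = 0.1083 + 0.0264 + 0.0266 + 0.0217 = 0.183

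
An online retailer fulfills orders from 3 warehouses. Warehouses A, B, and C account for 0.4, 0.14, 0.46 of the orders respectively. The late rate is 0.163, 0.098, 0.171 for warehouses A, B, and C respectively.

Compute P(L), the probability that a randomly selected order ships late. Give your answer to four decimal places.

P(L) = P(L|A)·P(A) + P(L|B)·P(B) + P(L|C)·P(C)
      = 0.163·0.4 + 0.098·0.14 + 0.171·0.46
      = 0.0652 + 0.01372 + 0.07866 = 0.15758

0.1576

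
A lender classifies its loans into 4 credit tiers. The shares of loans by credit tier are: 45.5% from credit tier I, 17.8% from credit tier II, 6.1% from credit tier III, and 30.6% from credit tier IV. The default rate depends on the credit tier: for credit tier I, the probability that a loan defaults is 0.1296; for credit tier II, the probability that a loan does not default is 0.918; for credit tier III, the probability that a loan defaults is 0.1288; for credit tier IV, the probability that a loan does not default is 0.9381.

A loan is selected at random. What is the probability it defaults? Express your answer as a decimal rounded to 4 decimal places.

0.1004

P(D|II) = 1 − 0.918 = 0.082.
P(D|IV) = 1 − 0.9381 = 0.0619.
P(D) = P(D|I)·P(I) + P(D|II)·P(II) + P(D|III)·P(III) + P(D|IV)·P(IV)
      = 0.1296·0.455 + 0.082·0.178 + 0.1288·0.061 + 0.0619·0.306
      = 0.058968 + 0.014596 + 0.0078568 + 0.0189414 = 0.1003622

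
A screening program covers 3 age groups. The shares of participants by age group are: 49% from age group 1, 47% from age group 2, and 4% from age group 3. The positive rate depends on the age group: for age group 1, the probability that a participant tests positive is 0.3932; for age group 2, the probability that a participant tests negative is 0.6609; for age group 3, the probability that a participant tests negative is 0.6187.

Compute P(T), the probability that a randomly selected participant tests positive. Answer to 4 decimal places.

0.3673

P(T|2) = 1 − 0.6609 = 0.3391.
P(T|3) = 1 − 0.6187 = 0.3813.
By the law of total probability,
P(T) = P(T|1)·P(1) + P(T|2)·P(2) + P(T|3)·P(3)
      = 0.3932·0.49 + 0.3391·0.47 + 0.3813·0.04
      = 0.192668 + 0.159377 + 0.015252 = 0.367297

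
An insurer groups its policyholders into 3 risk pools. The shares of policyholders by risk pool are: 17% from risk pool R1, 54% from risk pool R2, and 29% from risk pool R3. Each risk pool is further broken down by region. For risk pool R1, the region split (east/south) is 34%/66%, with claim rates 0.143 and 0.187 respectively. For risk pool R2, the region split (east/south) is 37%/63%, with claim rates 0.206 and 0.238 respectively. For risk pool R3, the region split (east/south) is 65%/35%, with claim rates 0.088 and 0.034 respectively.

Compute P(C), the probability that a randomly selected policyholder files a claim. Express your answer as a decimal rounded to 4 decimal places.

P(C|R1) = 0.34·0.143 + 0.66·0.187 = 0.04862 + 0.12342 = 0.17204
P(C|R2) = 0.37·0.206 + 0.63·0.238 = 0.07622 + 0.14994 = 0.22616
P(C|R3) = 0.65·0.088 + 0.35·0.034 = 0.0572 + 0.0119 = 0.0691
Then overall,
P(C) = 0.17·0.17204 + 0.54·0.22616 + 0.29·0.0691
      = 0.0292468 + 0.1221264 + 0.020039 = 0.1714122

0.1714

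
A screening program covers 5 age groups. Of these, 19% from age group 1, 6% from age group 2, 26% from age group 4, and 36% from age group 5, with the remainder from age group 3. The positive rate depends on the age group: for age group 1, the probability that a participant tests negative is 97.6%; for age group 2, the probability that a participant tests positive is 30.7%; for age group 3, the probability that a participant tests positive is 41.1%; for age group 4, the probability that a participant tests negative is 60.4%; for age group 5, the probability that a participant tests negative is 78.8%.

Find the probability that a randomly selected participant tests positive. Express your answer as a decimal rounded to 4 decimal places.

P(3) = 1 − (0.19 + 0.06 + 0.26 + 0.36) = 0.13.
P(T|1) = 1 − 0.976 = 0.024.
P(T|4) = 1 − 0.604 = 0.396.
P(T|5) = 1 − 0.788 = 0.212.
Using total probability over the partition,
P(T) = P(T|1)·P(1) + P(T|2)·P(2) + P(T|3)·P(3) + P(T|4)·P(4) + P(T|5)·P(5)
      = 0.024·0.19 + 0.307·0.06 + 0.411·0.13 + 0.396·0.26 + 0.212·0.36
      = 0.00456 + 0.01842 + 0.05343 + 0.10296 + 0.07632 = 0.25569

0.2557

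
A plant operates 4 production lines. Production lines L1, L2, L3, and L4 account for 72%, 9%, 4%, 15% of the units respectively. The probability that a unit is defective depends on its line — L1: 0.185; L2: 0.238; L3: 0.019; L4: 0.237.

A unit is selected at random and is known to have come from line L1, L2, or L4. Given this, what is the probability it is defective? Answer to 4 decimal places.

Let S = {L1, L2, L4}.
P(S) = 0.72 + 0.09 + 0.15 = 0.96.
P(D ∩ S) = 0.185·0.72 + 0.238·0.09 + 0.237·0.15 = 0.1332 + 0.02142 + 0.03555 = 0.19017.
P(D | S) = 0.19017 / 0.96 = 0.198094…

P(D|S) ≈ 0.1981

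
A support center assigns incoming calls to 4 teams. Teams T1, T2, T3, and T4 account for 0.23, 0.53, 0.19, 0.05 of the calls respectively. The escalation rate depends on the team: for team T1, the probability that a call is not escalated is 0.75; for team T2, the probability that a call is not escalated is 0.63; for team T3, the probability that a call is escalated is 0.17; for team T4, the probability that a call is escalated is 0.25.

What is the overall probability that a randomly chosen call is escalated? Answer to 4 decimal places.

P(E|T1) = 1 − 0.75 = 0.25.
P(E|T2) = 1 − 0.63 = 0.37.
Summing over the partition,
P(E) = P(E|T1)·P(T1) + P(E|T2)·P(T2) + P(E|T3)·P(T3) + P(E|T4)·P(T4)
      = 0.25·0.23 + 0.37·0.53 + 0.17·0.19 + 0.25·0.05
      = 0.0575 + 0.1961 + 0.0323 + 0.0125 = 0.2984

P(E) ≈ 0.2984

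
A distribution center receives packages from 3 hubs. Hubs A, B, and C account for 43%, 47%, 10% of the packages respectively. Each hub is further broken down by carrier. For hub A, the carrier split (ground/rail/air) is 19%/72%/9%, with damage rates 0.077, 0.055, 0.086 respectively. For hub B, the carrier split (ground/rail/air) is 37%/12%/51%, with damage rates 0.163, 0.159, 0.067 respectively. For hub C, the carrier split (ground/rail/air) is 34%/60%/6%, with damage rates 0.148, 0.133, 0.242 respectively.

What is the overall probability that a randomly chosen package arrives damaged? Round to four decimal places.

P(D|A) = 0.19·0.077 + 0.72·0.055 + 0.09·0.086 = 0.01463 + 0.0396 + 0.00774 = 0.06197
P(D|B) = 0.37·0.163 + 0.12·0.159 + 0.51·0.067 = 0.06031 + 0.01908 + 0.03417 = 0.11356
P(D|C) = 0.34·0.148 + 0.6·0.133 + 0.06·0.242 = 0.05032 + 0.0798 + 0.01452 = 0.14464
By total probability over the outer partition,
P(D) = 0.43·0.06197 + 0.47·0.11356 + 0.1·0.14464
      = 0.0266471 + 0.0533732 + 0.014464 = 0.0944843

P(D) ≈ 0.0945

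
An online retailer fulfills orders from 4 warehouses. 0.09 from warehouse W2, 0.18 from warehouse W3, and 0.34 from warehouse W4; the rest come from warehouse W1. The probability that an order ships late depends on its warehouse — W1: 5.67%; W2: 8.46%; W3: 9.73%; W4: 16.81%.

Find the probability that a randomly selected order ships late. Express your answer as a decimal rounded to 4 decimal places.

P(L) ≈ 0.1044

P(W1) = 1 − (0.09 + 0.18 + 0.34) = 0.39.
Summing over the partition,
P(L) = P(L|W1)·P(W1) + P(L|W2)·P(W2) + P(L|W3)·P(W3) + P(L|W4)·P(W4)
      = 0.0567·0.39 + 0.0846·0.09 + 0.0973·0.18 + 0.1681·0.34
      = 0.022113 + 0.007614 + 0.017514 + 0.057154 = 0.104395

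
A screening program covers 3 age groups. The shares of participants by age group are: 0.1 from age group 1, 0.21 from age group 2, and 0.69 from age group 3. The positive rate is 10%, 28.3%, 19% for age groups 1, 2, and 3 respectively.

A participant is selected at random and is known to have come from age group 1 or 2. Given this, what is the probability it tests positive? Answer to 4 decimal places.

Let S = {1, 2}.
P(S) = 0.1 + 0.21 = 0.31.
P(T ∩ S) = 0.1·0.1 + 0.283·0.21 = 0.01 + 0.05943 = 0.06943.
P(T | S) = 0.06943 / 0.31 = 0.223968…

0.2240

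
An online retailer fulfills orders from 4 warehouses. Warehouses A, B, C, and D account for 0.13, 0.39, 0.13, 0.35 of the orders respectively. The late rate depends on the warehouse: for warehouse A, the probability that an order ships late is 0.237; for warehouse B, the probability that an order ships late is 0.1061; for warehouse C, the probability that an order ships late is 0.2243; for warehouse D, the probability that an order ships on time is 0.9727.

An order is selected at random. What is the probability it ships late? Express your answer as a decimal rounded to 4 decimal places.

P(L|D) = 1 − 0.9727 = 0.0273.
Using total probability over the partition,
P(L) = P(L|A)·P(A) + P(L|B)·P(B) + P(L|C)·P(C) + P(L|D)·P(D)
      = 0.237·0.13 + 0.1061·0.39 + 0.2243·0.13 + 0.0273·0.35
      = 0.03081 + 0.041379 + 0.029159 + 0.009555 = 0.110903

P(L) ≈ 0.1109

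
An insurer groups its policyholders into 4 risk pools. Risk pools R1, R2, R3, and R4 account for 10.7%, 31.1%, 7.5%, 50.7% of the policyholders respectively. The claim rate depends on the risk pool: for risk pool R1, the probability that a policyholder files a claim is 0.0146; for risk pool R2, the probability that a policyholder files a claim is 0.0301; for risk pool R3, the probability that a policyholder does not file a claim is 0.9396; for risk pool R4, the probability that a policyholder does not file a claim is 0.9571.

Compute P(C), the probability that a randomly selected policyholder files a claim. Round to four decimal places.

P(C|R3) = 1 − 0.9396 = 0.0604.
P(C|R4) = 1 − 0.9571 = 0.0429.
P(C) = P(C|R1)·P(R1) + P(C|R2)·P(R2) + P(C|R3)·P(R3) + P(C|R4)·P(R4)
      = 0.0146·0.107 + 0.0301·0.311 + 0.0604·0.075 + 0.0429·0.507
      = 0.0015622 + 0.0093611 + 0.00453 + 0.0217503 = 0.0372036

P(C) ≈ 0.0372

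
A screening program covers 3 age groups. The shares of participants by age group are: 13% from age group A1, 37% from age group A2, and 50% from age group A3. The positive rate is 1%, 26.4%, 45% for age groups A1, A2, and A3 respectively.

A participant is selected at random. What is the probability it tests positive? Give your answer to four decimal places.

P(T) = P(T|A1)·P(A1) + P(T|A2)·P(A2) + P(T|A3)·P(A3)
      = 0.01·0.13 + 0.264·0.37 + 0.45·0.5
      = 0.0013 + 0.09768 + 0.225 = 0.32398

0.3240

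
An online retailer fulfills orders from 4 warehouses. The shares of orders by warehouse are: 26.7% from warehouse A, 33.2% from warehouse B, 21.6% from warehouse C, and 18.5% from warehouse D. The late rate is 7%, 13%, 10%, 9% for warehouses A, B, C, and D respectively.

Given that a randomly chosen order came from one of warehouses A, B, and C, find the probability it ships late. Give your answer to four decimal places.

0.1024

Let S = {A, B, C}.
P(S) = 0.267 + 0.332 + 0.216 = 0.815.
P(L ∩ S) = 0.07·0.267 + 0.13·0.332 + 0.1·0.216 = 0.01869 + 0.04316 + 0.0216 = 0.08345.
P(L | S) = 0.08345 / 0.815 = 0.102393…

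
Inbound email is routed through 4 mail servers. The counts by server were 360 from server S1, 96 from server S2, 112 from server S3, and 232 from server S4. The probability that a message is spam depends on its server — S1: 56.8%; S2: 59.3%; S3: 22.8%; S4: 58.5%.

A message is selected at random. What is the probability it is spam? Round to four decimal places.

Total: 360 + 96 + 112 + 232 = 800.
P(S1) = 360/800 = 0.45. P(S2) = 96/800 = 0.12. P(S3) = 112/800 = 0.14. P(S4) = 232/800 = 0.29.
P(S) = P(S|S1)·P(S1) + P(S|S2)·P(S2) + P(S|S3)·P(S3) + P(S|S4)·P(S4)
      = 0.568·0.45 + 0.593·0.12 + 0.228·0.14 + 0.585·0.29
      = 0.2556 + 0.07116 + 0.03192 + 0.16965 = 0.52833

0.5283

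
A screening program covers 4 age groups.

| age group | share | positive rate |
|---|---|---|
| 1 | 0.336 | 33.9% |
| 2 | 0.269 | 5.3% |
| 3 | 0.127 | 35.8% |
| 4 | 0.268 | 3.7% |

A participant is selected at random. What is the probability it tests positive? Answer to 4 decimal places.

Using total probability over the partition,
P(T) = P(T|1)·P(1) + P(T|2)·P(2) + P(T|3)·P(3) + P(T|4)·P(4)
      = 0.339·0.336 + 0.053·0.269 + 0.358·0.127 + 0.037·0.268
      = 0.113904 + 0.014257 + 0.045466 + 0.009916 = 0.183543

0.1835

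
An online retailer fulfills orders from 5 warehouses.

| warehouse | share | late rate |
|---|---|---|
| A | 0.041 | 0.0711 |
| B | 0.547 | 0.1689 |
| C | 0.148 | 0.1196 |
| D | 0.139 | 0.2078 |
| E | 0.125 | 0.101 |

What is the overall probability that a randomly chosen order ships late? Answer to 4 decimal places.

0.1545

Using total probability over the partition,
P(L) = P(L|A)·P(A) + P(L|B)·P(B) + P(L|C)·P(C) + P(L|D)·P(D) + P(L|E)·P(E)
      = 0.0711·0.041 + 0.1689·0.547 + 0.1196·0.148 + 0.2078·0.139 + 0.101·0.125
      = 0.0029151 + 0.0923883 + 0.0177008 + 0.0288842 + 0.012625 = 0.1545134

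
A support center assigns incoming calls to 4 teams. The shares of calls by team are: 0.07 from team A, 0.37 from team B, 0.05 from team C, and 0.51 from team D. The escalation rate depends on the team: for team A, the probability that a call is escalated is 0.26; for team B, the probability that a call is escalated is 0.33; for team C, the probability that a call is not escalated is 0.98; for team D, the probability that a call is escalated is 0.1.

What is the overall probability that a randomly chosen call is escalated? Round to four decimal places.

P(E|C) = 1 − 0.98 = 0.02.
By the law of total probability,
P(E) = P(E|A)·P(A) + P(E|B)·P(B) + P(E|C)·P(C) + P(E|D)·P(D)
      = 0.26·0.07 + 0.33·0.37 + 0.02·0.05 + 0.1·0.51
      = 0.0182 + 0.1221 + 0.001 + 0.051 = 0.1923

P(E) ≈ 0.1923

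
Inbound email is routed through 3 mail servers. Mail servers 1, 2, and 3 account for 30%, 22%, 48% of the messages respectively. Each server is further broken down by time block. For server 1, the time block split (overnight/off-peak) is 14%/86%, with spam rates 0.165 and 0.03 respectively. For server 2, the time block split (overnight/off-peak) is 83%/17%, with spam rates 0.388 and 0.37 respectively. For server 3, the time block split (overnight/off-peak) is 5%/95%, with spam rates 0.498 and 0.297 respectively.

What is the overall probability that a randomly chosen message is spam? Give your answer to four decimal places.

P(S|1) = 0.14·0.165 + 0.86·0.03 = 0.0231 + 0.0258 = 0.0489
P(S|2) = 0.83·0.388 + 0.17·0.37 = 0.32204 + 0.0629 = 0.38494
P(S|3) = 0.05·0.498 + 0.95·0.297 = 0.0249 + 0.28215 = 0.30705
By total probability over the outer partition,
P(S) = 0.3·0.0489 + 0.22·0.38494 + 0.48·0.30705
      = 0.01467 + 0.0846868 + 0.147384 = 0.2467408

P(S) ≈ 0.2467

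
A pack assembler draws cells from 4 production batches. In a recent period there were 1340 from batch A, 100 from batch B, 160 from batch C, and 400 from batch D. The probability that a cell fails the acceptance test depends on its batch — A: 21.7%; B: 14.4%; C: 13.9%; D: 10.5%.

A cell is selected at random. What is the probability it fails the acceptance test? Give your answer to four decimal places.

Total: 1340 + 100 + 160 + 400 = 2000.
P(A) = 1340/2000 = 0.67. P(B) = 100/2000 = 0.05. P(C) = 160/2000 = 0.08. P(D) = 400/2000 = 0.2.
P(F) = P(F|A)·P(A) + P(F|B)·P(B) + P(F|C)·P(C) + P(F|D)·P(D)
      = 0.217·0.67 + 0.144·0.05 + 0.139·0.08 + 0.105·0.2
      = 0.14539 + 0.0072 + 0.01112 + 0.021 = 0.18471

P(F) ≈ 0.1847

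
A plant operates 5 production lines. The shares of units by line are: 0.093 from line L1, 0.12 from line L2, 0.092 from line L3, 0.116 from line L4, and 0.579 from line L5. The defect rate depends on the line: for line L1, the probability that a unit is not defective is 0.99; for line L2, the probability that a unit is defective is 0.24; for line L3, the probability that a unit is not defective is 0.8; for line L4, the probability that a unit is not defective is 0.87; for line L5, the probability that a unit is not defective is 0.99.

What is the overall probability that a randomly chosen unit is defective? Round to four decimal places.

P(D) ≈ 0.0690

P(D|L1) = 1 − 0.99 = 0.01.
P(D|L3) = 1 − 0.8 = 0.2.
P(D|L4) = 1 − 0.87 = 0.13.
P(D|L5) = 1 − 0.99 = 0.01.
Using total probability over the partition,
P(D) = P(D|L1)·P(L1) + P(D|L2)·P(L2) + P(D|L3)·P(L3) + P(D|L4)·P(L4) + P(D|L5)·P(L5)
      = 0.01·0.093 + 0.24·0.12 + 0.2·0.092 + 0.13·0.116 + 0.01·0.579
      = 0.00093 + 0.0288 + 0.0184 + 0.01508 + 0.00579 = 0.069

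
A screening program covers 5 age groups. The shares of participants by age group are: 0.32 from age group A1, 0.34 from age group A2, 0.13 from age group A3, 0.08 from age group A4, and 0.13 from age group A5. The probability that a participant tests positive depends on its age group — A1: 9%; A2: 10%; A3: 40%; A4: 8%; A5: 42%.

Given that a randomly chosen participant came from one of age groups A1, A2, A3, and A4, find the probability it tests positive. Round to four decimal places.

0.1393

Let S = {A1, A2, A3, A4}.
P(S) = 0.32 + 0.34 + 0.13 + 0.08 = 0.87.
P(T ∩ S) = 0.09·0.32 + 0.1·0.34 + 0.4·0.13 + 0.08·0.08 = 0.0288 + 0.034 + 0.052 + 0.0064 = 0.1212.
P(T | S) = 0.1212 / 0.87 = 0.139310…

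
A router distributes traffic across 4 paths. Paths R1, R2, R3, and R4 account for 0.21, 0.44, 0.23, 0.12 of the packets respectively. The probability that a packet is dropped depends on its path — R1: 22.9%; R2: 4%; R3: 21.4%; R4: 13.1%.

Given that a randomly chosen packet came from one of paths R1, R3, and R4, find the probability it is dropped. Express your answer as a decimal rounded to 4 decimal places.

0.2018

Let S = {R1, R3, R4}.
P(S) = 0.21 + 0.23 + 0.12 = 0.56.
P(L ∩ S) = 0.229·0.21 + 0.214·0.23 + 0.131·0.12 = 0.04809 + 0.04922 + 0.01572 = 0.11303.
P(L | S) = 0.11303 / 0.56 = 0.201839…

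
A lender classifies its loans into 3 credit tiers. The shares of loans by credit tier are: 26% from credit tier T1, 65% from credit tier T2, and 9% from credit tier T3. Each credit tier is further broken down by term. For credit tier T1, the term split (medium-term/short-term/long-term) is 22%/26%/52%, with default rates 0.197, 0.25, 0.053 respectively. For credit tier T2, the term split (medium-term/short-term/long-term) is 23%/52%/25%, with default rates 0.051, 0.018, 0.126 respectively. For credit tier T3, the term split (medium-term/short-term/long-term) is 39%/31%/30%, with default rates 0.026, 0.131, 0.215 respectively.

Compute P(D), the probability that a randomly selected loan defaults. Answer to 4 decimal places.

0.0799

P(D|T1) = 0.22·0.197 + 0.26·0.25 + 0.52·0.053 = 0.04334 + 0.065 + 0.02756 = 0.1359
P(D|T2) = 0.23·0.051 + 0.52·0.018 + 0.25·0.126 = 0.01173 + 0.00936 + 0.0315 = 0.05259
P(D|T3) = 0.39·0.026 + 0.31·0.131 + 0.3·0.215 = 0.01014 + 0.04061 + 0.0645 = 0.11525
Then overall,
P(D) = 0.26·0.1359 + 0.65·0.05259 + 0.09·0.11525
      = 0.035334 + 0.0341835 + 0.0103725 = 0.07989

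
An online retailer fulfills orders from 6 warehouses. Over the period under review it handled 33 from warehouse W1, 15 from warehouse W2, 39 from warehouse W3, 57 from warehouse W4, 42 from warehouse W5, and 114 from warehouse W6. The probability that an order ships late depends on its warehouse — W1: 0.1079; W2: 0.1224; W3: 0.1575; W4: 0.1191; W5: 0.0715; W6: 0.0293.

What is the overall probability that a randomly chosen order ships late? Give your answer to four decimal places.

P(L) ≈ 0.0822

Total: 33 + 15 + 39 + 57 + 42 + 114 = 300.
P(W1) = 33/300 = 0.11. P(W2) = 15/300 = 0.05. P(W3) = 39/300 = 0.13. P(W4) = 57/300 = 0.19. P(W5) = 42/300 = 0.14. P(W6) = 114/300 = 0.38.
P(L) = P(L|W1)·P(W1) + P(L|W2)·P(W2) + P(L|W3)·P(W3) + P(L|W4)·P(W4) + P(L|W5)·P(W5) + P(L|W6)·P(W6)
      = 0.1079·0.11 + 0.1224·0.05 + 0.1575·0.13 + 0.1191·0.19 + 0.0715·0.14 + 0.0293·0.38
      = 0.011869 + 0.00612 + 0.020475 + 0.022629 + 0.01001 + 0.011134 = 0.082237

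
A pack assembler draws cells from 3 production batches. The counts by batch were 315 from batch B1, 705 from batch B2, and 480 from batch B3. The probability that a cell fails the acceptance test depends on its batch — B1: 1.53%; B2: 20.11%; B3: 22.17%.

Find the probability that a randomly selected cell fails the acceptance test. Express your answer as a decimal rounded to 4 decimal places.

Total: 315 + 705 + 480 = 1500.
P(B1) = 315/1500 = 0.21. P(B2) = 705/1500 = 0.47. P(B3) = 480/1500 = 0.32.
P(F) = P(F|B1)·P(B1) + P(F|B2)·P(B2) + P(F|B3)·P(B3)
      = 0.0153·0.21 + 0.2011·0.47 + 0.2217·0.32
      = 0.003213 + 0.094517 + 0.070944 = 0.168674

P(F) ≈ 0.1687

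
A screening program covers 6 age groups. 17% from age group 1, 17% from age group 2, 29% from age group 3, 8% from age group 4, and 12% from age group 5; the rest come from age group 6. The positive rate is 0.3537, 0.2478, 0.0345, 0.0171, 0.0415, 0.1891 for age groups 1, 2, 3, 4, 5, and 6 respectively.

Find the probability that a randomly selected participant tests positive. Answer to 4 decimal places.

P(6) = 1 − (0.17 + 0.17 + 0.29 + 0.08 + 0.12) = 0.17.
P(T) = P(T|1)·P(1) + P(T|2)·P(2) + P(T|3)·P(3) + P(T|4)·P(4) + P(T|5)·P(5) + P(T|6)·P(6)
      = 0.3537·0.17 + 0.2478·0.17 + 0.0345·0.29 + 0.0171·0.08 + 0.0415·0.12 + 0.1891·0.17
      = 0.060129 + 0.042126 + 0.010005 + 0.001368 + 0.00498 + 0.032147 = 0.150755

0.1508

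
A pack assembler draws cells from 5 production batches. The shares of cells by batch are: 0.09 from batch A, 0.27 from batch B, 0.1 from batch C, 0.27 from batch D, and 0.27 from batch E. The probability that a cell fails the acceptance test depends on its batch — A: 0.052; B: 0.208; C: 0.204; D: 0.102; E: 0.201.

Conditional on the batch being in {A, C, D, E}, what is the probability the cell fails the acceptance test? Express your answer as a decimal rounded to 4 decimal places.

0.1464

Let S = {A, C, D, E}.
P(S) = 0.09 + 0.1 + 0.27 + 0.27 = 0.73.
P(F ∩ S) = 0.052·0.09 + 0.204·0.1 + 0.102·0.27 + 0.201·0.27 = 0.00468 + 0.0204 + 0.02754 + 0.05427 = 0.10689.
P(F | S) = 0.10689 / 0.73 = 0.146425…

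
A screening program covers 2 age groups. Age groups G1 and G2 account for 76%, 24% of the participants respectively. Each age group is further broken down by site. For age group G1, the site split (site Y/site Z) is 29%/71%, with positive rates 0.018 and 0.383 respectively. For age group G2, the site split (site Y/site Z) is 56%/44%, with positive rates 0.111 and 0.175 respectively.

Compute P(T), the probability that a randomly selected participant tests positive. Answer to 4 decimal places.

0.2440

P(T|G1) = 0.29·0.018 + 0.71·0.383 = 0.00522 + 0.27193 = 0.27715
P(T|G2) = 0.56·0.111 + 0.44·0.175 = 0.06216 + 0.077 = 0.13916
By total probability over the outer partition,
P(T) = 0.76·0.27715 + 0.24·0.13916
      = 0.210634 + 0.0333984 = 0.2440324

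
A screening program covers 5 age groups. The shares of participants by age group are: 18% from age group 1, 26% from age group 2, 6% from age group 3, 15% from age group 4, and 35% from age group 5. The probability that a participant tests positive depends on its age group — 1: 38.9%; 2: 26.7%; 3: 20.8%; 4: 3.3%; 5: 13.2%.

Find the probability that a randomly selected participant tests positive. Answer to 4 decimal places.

P(T) ≈ 0.2031

P(T) = P(T|1)·P(1) + P(T|2)·P(2) + P(T|3)·P(3) + P(T|4)·P(4) + P(T|5)·P(5)
      = 0.389·0.18 + 0.267·0.26 + 0.208·0.06 + 0.033·0.15 + 0.132·0.35
      = 0.07002 + 0.06942 + 0.01248 + 0.00495 + 0.0462 = 0.20307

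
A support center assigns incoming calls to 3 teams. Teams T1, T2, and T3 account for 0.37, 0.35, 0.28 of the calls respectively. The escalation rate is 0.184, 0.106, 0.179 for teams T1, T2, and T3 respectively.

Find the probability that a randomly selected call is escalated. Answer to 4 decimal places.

By the law of total probability,
P(E) = P(E|T1)·P(T1) + P(E|T2)·P(T2) + P(E|T3)·P(T3)
      = 0.184·0.37 + 0.106·0.35 + 0.179·0.28
      = 0.06808 + 0.0371 + 0.05012 = 0.1553

P(E) ≈ 0.1553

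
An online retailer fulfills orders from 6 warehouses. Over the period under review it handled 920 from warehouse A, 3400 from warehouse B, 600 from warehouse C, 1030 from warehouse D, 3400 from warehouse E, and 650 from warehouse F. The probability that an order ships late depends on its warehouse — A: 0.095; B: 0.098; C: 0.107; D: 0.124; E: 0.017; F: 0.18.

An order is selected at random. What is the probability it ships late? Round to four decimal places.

Total: 920 + 3400 + 600 + 1030 + 3400 + 650 = 10000.
P(A) = 920/10000 = 0.092. P(B) = 3400/10000 = 0.34. P(C) = 600/10000 = 0.06. P(D) = 1030/10000 = 0.103. P(E) = 3400/10000 = 0.34. P(F) = 650/10000 = 0.065.
Using total probability over the partition,
P(L) = P(L|A)·P(A) + P(L|B)·P(B) + P(L|C)·P(C) + P(L|D)·P(D) + P(L|E)·P(E) + P(L|F)·P(F)
      = 0.095·0.092 + 0.098·0.34 + 0.107·0.06 + 0.124·0.103 + 0.017·0.34 + 0.18·0.065
      = 0.00874 + 0.03332 + 0.00642 + 0.012772 + 0.00578 + 0.0117 = 0.078732

P(L) ≈ 0.0787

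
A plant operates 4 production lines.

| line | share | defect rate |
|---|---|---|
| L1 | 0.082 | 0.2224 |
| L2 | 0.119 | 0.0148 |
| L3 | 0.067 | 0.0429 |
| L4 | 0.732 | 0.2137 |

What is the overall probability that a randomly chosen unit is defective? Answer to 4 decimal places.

P(D) = P(D|L1)·P(L1) + P(D|L2)·P(L2) + P(D|L3)·P(L3) + P(D|L4)·P(L4)
      = 0.2224·0.082 + 0.0148·0.119 + 0.0429·0.067 + 0.2137·0.732
      = 0.0182368 + 0.0017612 + 0.0028743 + 0.1564284 = 0.1793007

0.1793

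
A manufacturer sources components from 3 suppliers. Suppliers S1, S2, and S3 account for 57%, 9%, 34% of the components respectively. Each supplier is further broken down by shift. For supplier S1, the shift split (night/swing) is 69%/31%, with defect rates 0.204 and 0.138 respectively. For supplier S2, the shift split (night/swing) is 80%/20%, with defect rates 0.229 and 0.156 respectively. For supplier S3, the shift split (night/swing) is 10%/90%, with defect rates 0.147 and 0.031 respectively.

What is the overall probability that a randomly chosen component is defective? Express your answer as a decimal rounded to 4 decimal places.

0.1384

P(D|S1) = 0.69·0.204 + 0.31·0.138 = 0.14076 + 0.04278 = 0.18354
P(D|S2) = 0.8·0.229 + 0.2·0.156 = 0.1832 + 0.0312 = 0.2144
P(D|S3) = 0.1·0.147 + 0.9·0.031 = 0.0147 + 0.0279 = 0.0426
By total probability over the outer partition,
P(D) = 0.57·0.18354 + 0.09·0.2144 + 0.34·0.0426
      = 0.1046178 + 0.019296 + 0.014484 = 0.1383978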